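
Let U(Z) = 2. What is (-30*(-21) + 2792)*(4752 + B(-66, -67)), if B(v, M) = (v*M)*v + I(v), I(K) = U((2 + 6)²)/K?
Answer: -32421058022/33 ≈ -9.8246e+8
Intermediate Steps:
I(K) = 2/K
B(v, M) = 2/v + M*v² (B(v, M) = (v*M)*v + 2/v = (M*v)*v + 2/v = M*v² + 2/v = 2/v + M*v²)
(-30*(-21) + 2792)*(4752 + B(-66, -67)) = (-30*(-21) + 2792)*(4752 + (2 - 67*(-66)³)/(-66)) = (630 + 2792)*(4752 - (2 - 67*(-287496))/66) = 3422*(4752 - (2 + 19262232)/66) = 3422*(4752 - 1/66*19262234) = 3422*(4752 - 9631117/33) = 3422*(-9474301/33) = -32421058022/33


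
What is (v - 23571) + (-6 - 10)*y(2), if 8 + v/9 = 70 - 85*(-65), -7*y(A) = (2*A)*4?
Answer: 187240/7 ≈ 26749.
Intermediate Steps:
y(A) = -8*A/7 (y(A) = -2*A*4/7 = -8*A/7)
v = 50283 (v = -72 + 9*(70 - 85*(-65)) = -72 + 9*(70 + 5525) = -72 + 9*5595 = -72 + 50355 = 50283)
(v - 23571) + (-6 - 10)*y(2) = (50283 - 23571) + (-6 - 10)*(-8/7*2) = 26712 - 16*(-16/7) = 26712 + 256/7 = 187240/7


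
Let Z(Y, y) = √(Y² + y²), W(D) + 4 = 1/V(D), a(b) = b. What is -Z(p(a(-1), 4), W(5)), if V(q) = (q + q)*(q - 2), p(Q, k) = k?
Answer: -169/30 ≈ -5.6333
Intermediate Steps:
V(q) = 2*q*(-2 + q) (V(q) = (2*q)*(-2 + q) = 2*q*(-2 + q))
W(D) = -4 + 1/(2*D*(-2 + D))
-Z(p(a(-1), 4), W(5)) = -√(4² + ((½)*(1 - 8*5*(-2 + 5))/(5*(-2 + 5)))²) = -√(16 + ((½)*(⅕)*(1 - 8*5*3)/3)²) = -√(16 + ((½)*(⅕)*(⅓)*(1 - 120))²) = -√(16 + ((½)*(⅕)*(⅓)*(-119))²) = -√(16 + (-119/30)²) = -√(16 + 14161/900) = -√(28561/900) = -1*169/30 = -169/30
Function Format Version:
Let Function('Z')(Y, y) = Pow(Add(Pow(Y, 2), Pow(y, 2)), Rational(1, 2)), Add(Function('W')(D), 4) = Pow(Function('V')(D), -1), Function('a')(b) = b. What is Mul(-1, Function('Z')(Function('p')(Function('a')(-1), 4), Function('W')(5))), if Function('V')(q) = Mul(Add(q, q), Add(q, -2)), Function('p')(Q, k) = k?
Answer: Rational(-169, 30) ≈ -5.6333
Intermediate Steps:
Function('V')(q) = Mul(2, q, Add(-2, q)) (Function('V')(q) = Mul(Mul(2, q), Add(-2, q)) = Mul(2, q, Add(-2, q)))
Function('W')(D) = Add(-4, Mul(Rational(1, 2), Pow(D, -1), Pow(Add(-2, D), -1))) (Function('W')(D) = Add(-4, Pow(Mul(2, D, Add(-2, D)), -1)) = Add(-4, Mul(Rational(1, 2), Pow(D, -1), Pow(Add(-2, D), -1))))
Mul(-1, Function('Z')(Function('p')(Function('a')(-1), 4), Function('W')(5))) = Mul(-1, Pow(Add(Pow(4, 2), Pow(Mul(Rational(1, 2), Pow(5, -1), Pow(Add(-2, 5), -1), Add(1, Mul(-8, 5, Add(-2, 5)))), 2)), Rational(1, 2))) = Mul(-1, Pow(Add(16, Pow(Mul(Rational(1, 2), Rational(1, 5), Pow(3, -1), Add(1, Mul(-8, 5, 3))), 2)), Rational(1, 2))) = Mul(-1, Pow(Add(16, Pow(Mul(Rational(1, 2), Rational(1, 5), Rational(1, 3), Add(1, -120)), 2)), Rational(1, 2))) = Mul(-1, Pow(Add(16, Pow(Mul(Rational(1, 2), Rational(1, 5), Rational(1, 3), -119), 2)), Rational(1, 2))) = Mul(-1, Pow(Add(16, Pow(Rational(-119, 30), 2)), Rational(1, 2))) = Mul(-1, Pow(Add(16, Rational(14161, 900)), Rational(1, 2))) = Mul(-1, Pow(Rational(28561, 900), Rational(1, 2))) = Mul(-1, Rational(169, 30)) = Rational(-169, 30)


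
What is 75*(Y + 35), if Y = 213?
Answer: 18600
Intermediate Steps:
75*(Y + 35) = 75*(213 + 35) = 75*248 = 18600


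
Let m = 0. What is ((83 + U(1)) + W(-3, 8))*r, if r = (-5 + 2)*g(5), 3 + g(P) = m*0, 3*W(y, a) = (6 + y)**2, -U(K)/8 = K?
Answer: 702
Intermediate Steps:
U(K) = -8*K
W(y, a) = (6 + y)**2/3
g(P) = -3 (g(P) = -3 + 0*0 = -3 + 0 = -3)
r = 9 (r = (-5 + 2)*(-3) = -3*(-3) = 9)
((83 + U(1)) + W(-3, 8))*r = ((83 - 8*1) + (6 - 3)**2/3)*9 = ((83 - 8) + (1/3)*3**2)*9 = (75 + (1/3)*9)*9 = (75 + 3)*9 = 78*9 = 702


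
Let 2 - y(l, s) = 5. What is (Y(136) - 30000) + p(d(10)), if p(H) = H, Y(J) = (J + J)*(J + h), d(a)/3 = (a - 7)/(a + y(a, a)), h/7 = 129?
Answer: 1768265/7 ≈ 2.5261e+5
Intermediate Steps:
h = 903 (h = 7*129 = 903)
y(l, s) = -3 (y(l, s) = 2 - 1*5 = 2 - 5 = -3)
d(a) = 3*(-7 + a)/(-3 + a) (d(a) = 3*((a - 7)/(a - 3)) = 3*((-7 + a)/(-3 + a)) = 3*(-7 + a)/(-3 + a))
Y(J) = 2*J*(903 + J) (Y(J) = (J + J)*(J + 903) = (2*J)*(903 + J) = 2*J*(903 + J))
(Y(136) - 30000) + p(d(10)) = (2*136*(903 + 136) - 30000) + 3*(-7 + 10)/(-3 + 10) = (2*136*1039 - 30000) + 3*3/7 = (282608 - 30000) + 3*(1/7)*3 = 252608 + 9/7 = 1768265/7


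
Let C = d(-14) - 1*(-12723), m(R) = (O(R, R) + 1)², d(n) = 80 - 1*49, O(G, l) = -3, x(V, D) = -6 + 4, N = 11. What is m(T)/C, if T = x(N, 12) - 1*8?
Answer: 2/6377 ≈ 0.00031363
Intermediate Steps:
x(V, D) = -2
d(n) = 31 (d(n) = 80 - 49 = 31)
T = -10 (T = -2 - 1*8 = -2 - 8 = -10)
m(R) = 4 (m(R) = (-3 + 1)² = (-2)² = 4)
C = 12754 (C = 31 - 1*(-12723) = 31 + 12723 = 12754)
m(T)/C = 4/12754 = 4*(1/12754) = 2/6377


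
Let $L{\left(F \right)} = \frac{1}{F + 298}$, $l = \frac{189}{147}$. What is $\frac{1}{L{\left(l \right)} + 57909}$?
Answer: $\frac{2095}{121319362} \approx 1.7268 \cdot 10^{-5}$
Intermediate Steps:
$l = \frac{9}{7}$ ($l = 189 \cdot \frac{1}{147} = \frac{9}{7} \approx 1.2857$)
$L{\left(F \right)} = \frac{1}{298 + F}$
$\frac{1}{L{\left(l \right)} + 57909} = \frac{1}{\frac{1}{298 + \frac{9}{7}} + 57909} = \frac{1}{\frac{1}{\frac{2095}{7}} + 57909} = \frac{1}{\frac{7}{2095} + 57909} = \frac{1}{\frac{121319362}{2095}} = \frac{2095}{121319362}$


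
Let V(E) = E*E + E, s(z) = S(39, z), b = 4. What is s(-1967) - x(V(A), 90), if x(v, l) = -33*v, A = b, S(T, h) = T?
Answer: 699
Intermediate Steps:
A = 4
s(z) = 39
V(E) = E + E² (V(E) = E² + E = E + E²)
s(-1967) - x(V(A), 90) = 39 - (-33)*4*(1 + 4) = 39 - (-33)*4*5 = 39 - (-33)*20 = 39 - 1*(-660) = 39 + 660 = 699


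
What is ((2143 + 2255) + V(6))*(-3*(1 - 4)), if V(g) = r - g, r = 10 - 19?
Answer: 39447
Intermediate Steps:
r = -9
V(g) = -9 - g
((2143 + 2255) + V(6))*(-3*(1 - 4)) = ((2143 + 2255) + (-9 - 1*6))*(-3*(1 - 4)) = (4398 + (-9 - 6))*(-3*(-3)) = (4398 - 15)*9 = 4383*9 = 39447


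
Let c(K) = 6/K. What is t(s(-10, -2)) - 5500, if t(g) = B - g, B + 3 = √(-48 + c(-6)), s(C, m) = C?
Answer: -5493 + 7*I ≈ -5493.0 + 7.0*I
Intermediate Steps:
B = -3 + 7*I (B = -3 + √(-48 + 6/(-6)) = -3 + √(-48 + 6*(-⅙)) = -3 + √(-48 - 1) = -3 + √(-49) = -3 + 7*I ≈ -3.0 + 7.0*I)
t(g) = -3 - g + 7*I (t(g) = (-3 + 7*I) - g = -3 - g + 7*I)
t(s(-10, -2)) - 5500 = (-3 - 1*(-10) + 7*I) - 5500 = (-3 + 10 + 7*I) - 5500 = (7 + 7*I) - 5500 = -5493 + 7*I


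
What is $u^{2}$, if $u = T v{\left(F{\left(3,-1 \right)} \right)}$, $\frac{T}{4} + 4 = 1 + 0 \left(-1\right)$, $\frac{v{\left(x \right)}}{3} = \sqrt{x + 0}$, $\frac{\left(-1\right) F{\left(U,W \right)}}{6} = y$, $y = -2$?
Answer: $15552$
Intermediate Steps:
$F{\left(U,W \right)} = 12$ ($F{\left(U,W \right)} = \left(-6\right) \left(-2\right) = 12$)
$v{\left(x \right)} = 3 \sqrt{x}$ ($v{\left(x \right)} = 3 \sqrt{x + 0} = 3 \sqrt{x}$)
$T = -12$ ($T = -16 + 4 \left(1 + 0 \left(-1\right)\right) = -16 + 4 \left(1 + 0\right) = -16 + 4 \cdot 1 = -16 + 4 = -12$)
$u = - 72 \sqrt{3}$ ($u = - 12 \cdot 3 \sqrt{12} = - 12 \cdot 3 \cdot 2 \sqrt{3} = - 12 \cdot 6 \sqrt{3} = - 72 \sqrt{3} \approx -124.71$)
$u^{2} = \left(- 72 \sqrt{3}\right)^{2} = 15552$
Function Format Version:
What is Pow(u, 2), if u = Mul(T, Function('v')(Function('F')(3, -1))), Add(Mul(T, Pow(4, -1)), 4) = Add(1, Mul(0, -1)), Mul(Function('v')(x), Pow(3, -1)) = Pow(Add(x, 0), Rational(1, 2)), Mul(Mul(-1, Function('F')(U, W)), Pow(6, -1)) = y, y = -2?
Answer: 15552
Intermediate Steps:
Function('F')(U, W) = 12 (Function('F')(U, W) = Mul(-6, -2) = 12)
Function('v')(x) = Mul(3, Pow(x, Rational(1, 2))) (Function('v')(x) = Mul(3, Pow(Add(x, 0), Rational(1, 2))) = Mul(3, Pow(x, Rational(1, 2))))
T = -12 (T = Add(-16, Mul(4, Add(1, Mul(0, -1)))) = Add(-16, Mul(4, Add(1, 0))) = Add(-16, Mul(4, 1)) = Add(-16, 4) = -12)
u = Mul(-72, Pow(3, Rational(1, 2))) (u = Mul(-12, Mul(3, Pow(12, Rational(1, 2)))) = Mul(-12, Mul(3, Mul(2, Pow(3, Rational(1, 2))))) = Mul(-12, Mul(6, Pow(3, Rational(1, 2)))) = Mul(-72, Pow(3, Rational(1, 2))) ≈ -124.71)
Pow(u, 2) = Pow(Mul(-72, Pow(3, Rational(1, 2))), 2) = 15552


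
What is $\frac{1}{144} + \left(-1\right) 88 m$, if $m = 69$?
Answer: $- \frac{874367}{144} \approx -6072.0$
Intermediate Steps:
$\frac{1}{144} + \left(-1\right) 88 m = \frac{1}{144} + \left(-1\right) 88 \cdot 69 = \frac{1}{144} - 6072 = - \frac{874367}{144}$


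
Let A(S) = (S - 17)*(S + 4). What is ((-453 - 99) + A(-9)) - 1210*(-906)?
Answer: 1095838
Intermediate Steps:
A(S) = (-17 + S)*(4 + S)
((-453 - 99) + A(-9)) - 1210*(-906) = ((-453 - 99) + (-68 + (-9)**2 - 13*(-9))) - 1210*(-906) = (-552 + (-68 + 81 + 117)) + 1096260 = (-552 + 130) + 1096260 = -422 + 1096260 = 1095838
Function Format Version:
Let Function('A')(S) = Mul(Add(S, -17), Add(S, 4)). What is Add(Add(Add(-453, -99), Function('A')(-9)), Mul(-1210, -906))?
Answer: 1095838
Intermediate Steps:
Function('A')(S) = Mul(Add(-17, S), Add(4, S))
Add(Add(Add(-453, -99), Function('A')(-9)), Mul(-1210, -906)) = Add(Add(Add(-453, -99), Add(-68, Pow(-9, 2), Mul(-13, -9))), Mul(-1210, -906)) = Add(Add(-552, Add(-68, 81, 117)), 1096260) = Add(Add(-552, 130), 1096260) = Add(-422, 1096260) = 1095838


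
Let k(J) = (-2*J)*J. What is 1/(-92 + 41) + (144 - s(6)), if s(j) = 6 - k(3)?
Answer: 6119/51 ≈ 119.98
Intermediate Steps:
k(J) = -2*J²
s(j) = 24 (s(j) = 6 - (-2)*3² = 6 - (-2)*9 = 6 - 1*(-18) = 6 + 18 = 24)
1/(-92 + 41) + (144 - s(6)) = 1/(-92 + 41) + (144 - 1*24) = 1/(-51) + (144 - 24) = -1/51 + 120 = 6119/51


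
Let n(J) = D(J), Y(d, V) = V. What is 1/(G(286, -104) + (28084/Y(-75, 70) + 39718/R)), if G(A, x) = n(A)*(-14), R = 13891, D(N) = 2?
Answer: 69455/26119196 ≈ 0.0026592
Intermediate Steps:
n(J) = 2
G(A, x) = -28 (G(A, x) = 2*(-14) = -28)
1/(G(286, -104) + (28084/Y(-75, 70) + 39718/R)) = 1/(-28 + (28084/70 + 39718/13891)) = 1/(-28 + (28084*(1/70) + 39718*(1/13891))) = 1/(-28 + (2006/5 + 39718/13891)) = 1/(-28 + 28063936/69455) = 1/(26119196/69455) = 69455/26119196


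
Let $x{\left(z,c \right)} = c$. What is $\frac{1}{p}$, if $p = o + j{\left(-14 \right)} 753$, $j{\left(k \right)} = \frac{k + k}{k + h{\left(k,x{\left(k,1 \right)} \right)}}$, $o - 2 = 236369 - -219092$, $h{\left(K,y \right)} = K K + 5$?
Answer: $\frac{187}{85150497} \approx 2.1961 \cdot 10^{-6}$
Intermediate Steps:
$h{\left(K,y \right)} = 5 + K^{2}$ ($h{\left(K,y \right)} = K^{2} + 5 = 5 + K^{2}$)
$o = 455463$ ($o = 2 + \left(236369 - -219092\right) = 2 + \left(236369 + 219092\right) = 2 + 455461 = 455463$)
$j{\left(k \right)} = \frac{2 k}{5 + k + k^{2}}$ ($j{\left(k \right)} = \frac{k + k}{k + \left(5 + k^{2}\right)} = \frac{2 k}{5 + k + k^{2}}$)
$p = \frac{85150497}{187}$ ($p = 455463 + 2 \left(-14\right) \frac{1}{5 - 14 + \left(-14\right)^{2}} \cdot 753 = 455463 + 2 \left(-14\right) \frac{1}{5 - 14 + 196} \cdot 753 = 455463 + 2 \left(-14\right) \frac{1}{187} \cdot 753 = 455463 - \frac{21084}{187} = \frac{85150497}{187} \approx 4.5535 \cdot 10^{5}$)
$\frac{1}{p} = \frac{1}{\frac{85150497}{187}} = \frac{187}{85150497}$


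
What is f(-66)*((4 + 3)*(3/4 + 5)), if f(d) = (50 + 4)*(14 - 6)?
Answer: 17388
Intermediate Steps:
f(d) = 432 (f(d) = 54*8 = 432)
f(-66)*((4 + 3)*(3/4 + 5)) = 432*((4 + 3)*(3/4 + 5)) = 432*(7*(3*(¼) + 5)) = 432*(7*(¾ + 5)) = 432*(7*(23/4)) = 432*(161/4) = 17388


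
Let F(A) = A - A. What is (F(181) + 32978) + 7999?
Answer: 40977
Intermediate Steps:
F(A) = 0
(F(181) + 32978) + 7999 = (0 + 32978) + 7999 = 32978 + 7999 = 40977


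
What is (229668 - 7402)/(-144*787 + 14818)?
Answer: -111133/49255 ≈ -2.2563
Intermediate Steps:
(229668 - 7402)/(-144*787 + 14818) = 222266/(-113328 + 14818) = 222266/(-98510) = 222266*(-1/98510) = -111133/49255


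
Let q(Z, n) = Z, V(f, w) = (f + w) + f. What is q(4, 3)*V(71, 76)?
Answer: 872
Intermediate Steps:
V(f, w) = w + 2*f
q(4, 3)*V(71, 76) = 4*(76 + 2*71) = 4*(76 + 142) = 4*218 = 872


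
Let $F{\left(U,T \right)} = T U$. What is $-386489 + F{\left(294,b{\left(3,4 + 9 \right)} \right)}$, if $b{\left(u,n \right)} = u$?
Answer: $-385607$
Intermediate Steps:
$-386489 + F{\left(294,b{\left(3,4 + 9 \right)} \right)} = -386489 + 3 \cdot 294 = -386489 + 882 = -385607$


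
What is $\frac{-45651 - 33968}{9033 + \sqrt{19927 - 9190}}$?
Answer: $- \frac{239732809}{27194784} + \frac{79619 \sqrt{1193}}{27194784} \approx -8.7143$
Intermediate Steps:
$\frac{-45651 - 33968}{9033 + \sqrt{19927 - 9190}} = - \frac{79619}{9033 + \sqrt{10737}} = - \frac{79619}{9033 + 3 \sqrt{1193}}$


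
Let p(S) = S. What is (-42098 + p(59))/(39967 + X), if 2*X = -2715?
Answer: -84078/77219 ≈ -1.0888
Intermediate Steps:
X = -2715/2 (X = (½)*(-2715) = -2715/2 ≈ -1357.5)
(-42098 + p(59))/(39967 + X) = (-42098 + 59)/(39967 - 2715/2) = -42039/77219/2 = -42039*2/77219 = -84078/77219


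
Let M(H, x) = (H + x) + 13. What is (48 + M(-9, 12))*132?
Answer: 8448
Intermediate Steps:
M(H, x) = 13 + H + x
(48 + M(-9, 12))*132 = (48 + (13 - 9 + 12))*132 = (48 + 16)*132 = 64*132 = 8448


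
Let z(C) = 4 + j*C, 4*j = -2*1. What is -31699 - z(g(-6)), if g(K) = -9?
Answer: -63415/2 ≈ -31708.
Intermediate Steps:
j = -½ (j = (-2*1)/4 = (¼)*(-2) = -½ ≈ -0.50000)
z(C) = 4 - C/2
-31699 - z(g(-6)) = -31699 - (4 - ½*(-9)) = -31699 - (4 + 9/2) = -31699 - 1*17/2 = -31699 - 17/2 = -63415/2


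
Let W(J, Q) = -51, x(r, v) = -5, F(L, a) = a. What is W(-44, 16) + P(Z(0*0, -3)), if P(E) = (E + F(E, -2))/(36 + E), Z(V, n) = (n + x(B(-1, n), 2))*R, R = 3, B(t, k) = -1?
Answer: -319/6 ≈ -53.167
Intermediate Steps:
Z(V, n) = -15 + 3*n (Z(V, n) = (n - 5)*3 = (-5 + n)*3 = -15 + 3*n)
P(E) = (-2 + E)/(36 + E) (P(E) = (E - 2)/(36 + E) = (-2 + E)/(36 + E))
W(-44, 16) + P(Z(0*0, -3)) = -51 + (-2 + (-15 + 3*(-3)))/(36 + (-15 + 3*(-3))) = -51 + (-2 + (-15 - 9))/(36 + (-15 - 9)) = -51 + (-2 - 24)/(36 - 24) = -51 - 26/12 = -51 + (1/12)*(-26) = -51 - 13/6 = -319/6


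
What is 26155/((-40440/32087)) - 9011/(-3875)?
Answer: -650334619907/31341000 ≈ -20750.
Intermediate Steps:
26155/((-40440/32087)) - 9011/(-3875) = 26155/((-40440*1/32087)) - 9011*(-1/3875) = 26155/(-40440/32087) + 9011/3875 = 26155*(-32087/40440) + 9011/3875 = -167847097/8088 + 9011/3875 = -650334619907/31341000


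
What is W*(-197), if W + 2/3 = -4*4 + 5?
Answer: 6895/3 ≈ 2298.3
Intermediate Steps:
W = -35/3 (W = -2/3 + (-4*4 + 5) = -2/3 + (-16 + 5) = -2/3 - 11 = -35/3 ≈ -11.667)
W*(-197) = -35/3*(-197) = 6895/3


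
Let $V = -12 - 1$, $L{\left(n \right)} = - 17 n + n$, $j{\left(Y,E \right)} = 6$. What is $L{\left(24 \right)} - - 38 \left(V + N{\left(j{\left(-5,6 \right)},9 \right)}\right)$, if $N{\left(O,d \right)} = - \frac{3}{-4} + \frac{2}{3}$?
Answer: $- \frac{4945}{6} \approx -824.17$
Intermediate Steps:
$L{\left(n \right)} = - 16 n$
$V = -13$ ($V = -12 - 1 = -13$)
$N{\left(O,d \right)} = \frac{17}{12}$ ($N{\left(O,d \right)} = \left(-3\right) \left(- \frac{1}{4}\right) + 2 \cdot \frac{1}{3} = \frac{3}{4} + \frac{2}{3} = \frac{17}{12}$)
$L{\left(24 \right)} - - 38 \left(V + N{\left(j{\left(-5,6 \right)},9 \right)}\right) = \left(-16\right) 24 - - 38 \left(-13 + \frac{17}{12}\right) = -384 - \left(-38\right) \left(- \frac{139}{12}\right) = -384 - \frac{2641}{6} = - \frac{4945}{6}$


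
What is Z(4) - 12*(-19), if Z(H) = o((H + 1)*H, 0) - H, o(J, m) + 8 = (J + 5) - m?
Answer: 241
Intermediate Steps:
o(J, m) = -3 + J - m (o(J, m) = -8 + ((J + 5) - m) = -8 + ((5 + J) - m) = -8 + (5 + J - m) = -3 + J - m)
Z(H) = -3 - H + H*(1 + H) (Z(H) = (-3 + (H + 1)*H - 1*0) - H = (-3 + (1 + H)*H + 0) - H = (-3 + H*(1 + H) + 0) - H = (-3 + H*(1 + H)) - H = -3 - H + H*(1 + H))
Z(4) - 12*(-19) = (-3 + 4²) - 12*(-19) = (-3 + 16) - 1*(-228) = 13 + 228 = 241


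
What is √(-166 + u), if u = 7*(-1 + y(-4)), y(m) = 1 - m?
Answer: I*√138 ≈ 11.747*I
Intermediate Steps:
u = 28 (u = 7*(-1 + (1 - 1*(-4))) = 7*(-1 + (1 + 4)) = 7*(-1 + 5) = 7*4 = 28)
√(-166 + u) = √(-166 + 28) = √(-138) = I*√138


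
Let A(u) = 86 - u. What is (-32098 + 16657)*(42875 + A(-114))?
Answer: -665121075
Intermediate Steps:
(-32098 + 16657)*(42875 + A(-114)) = (-32098 + 16657)*(42875 + (86 - 1*(-114))) = -15441*(42875 + (86 + 114)) = -15441*(42875 + 200) = -15441*43075 = -665121075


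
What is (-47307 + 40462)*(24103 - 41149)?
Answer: 116679870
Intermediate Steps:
(-47307 + 40462)*(24103 - 41149) = -6845*(-17046) = 116679870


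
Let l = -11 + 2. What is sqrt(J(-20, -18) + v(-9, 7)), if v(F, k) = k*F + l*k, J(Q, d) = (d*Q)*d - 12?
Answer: I*sqrt(6618) ≈ 81.351*I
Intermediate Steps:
J(Q, d) = -12 + Q*d**2 (J(Q, d) = (Q*d)*d - 12 = Q*d**2 - 12 = -12 + Q*d**2)
l = -9
v(F, k) = -9*k + F*k (v(F, k) = k*F - 9*k = F*k - 9*k = -9*k + F*k)
sqrt(J(-20, -18) + v(-9, 7)) = sqrt((-12 - 20*(-18)**2) + 7*(-9 - 9)) = sqrt((-12 - 20*324) + 7*(-18)) = sqrt((-12 - 6480) - 126) = sqrt(-6492 - 126) = sqrt(-6618) = I*sqrt(6618)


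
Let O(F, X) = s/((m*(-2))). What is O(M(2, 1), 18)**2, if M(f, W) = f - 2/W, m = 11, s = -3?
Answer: 9/484 ≈ 0.018595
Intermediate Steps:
O(F, X) = 3/22 (O(F, X) = -3/(11*(-2)) = -3/(-22) = -3*(-1/22) = 3/22)
O(M(2, 1), 18)**2 = (3/22)**2 = 9/484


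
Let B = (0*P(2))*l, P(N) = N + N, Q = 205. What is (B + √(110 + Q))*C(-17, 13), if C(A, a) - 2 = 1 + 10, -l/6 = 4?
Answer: 39*√35 ≈ 230.73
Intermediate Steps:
l = -24 (l = -6*4 = -24)
C(A, a) = 13 (C(A, a) = 2 + (1 + 10) = 2 + 11 = 13)
P(N) = 2*N
B = 0 (B = (0*(2*2))*(-24) = (0*4)*(-24) = 0*(-24) = 0)
(B + √(110 + Q))*C(-17, 13) = (0 + √(110 + 205))*13 = (0 + √315)*13 = (0 + 3*√35)*13 = (3*√35)*13 = 39*√35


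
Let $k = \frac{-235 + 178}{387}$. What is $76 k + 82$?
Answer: $\frac{9134}{129} \approx 70.806$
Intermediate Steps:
$k = - \frac{19}{129}$ ($k = \left(-57\right) \frac{1}{387} = - \frac{19}{129} \approx -0.14729$)
$76 k + 82 = 76 \left(- \frac{19}{129}\right) + 82 = - \frac{1444}{129} + 82 = \frac{9134}{129}$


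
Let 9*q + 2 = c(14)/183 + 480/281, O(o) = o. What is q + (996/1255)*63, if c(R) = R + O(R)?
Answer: 29031255446/580822785 ≈ 49.983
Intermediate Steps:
c(R) = 2*R (c(R) = R + R = 2*R)
q = -7138/462807 (q = -2/9 + ((2*14)/183 + 480/281)/9 = -2/9 + (28*(1/183) + 480*(1/281))/9 = -2/9 + (28/183 + 480/281)/9 = -2/9 + (⅑)*(95708/51423) = -2/9 + 95708/462807 = -7138/462807 ≈ -0.015423)
q + (996/1255)*63 = -7138/462807 + (996/1255)*63 = -7138/462807 + 62748/1255 = 29031255446/580822785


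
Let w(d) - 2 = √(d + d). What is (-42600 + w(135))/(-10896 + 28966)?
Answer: -21299/9035 + 3*√30/18070 ≈ -2.3565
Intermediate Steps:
w(d) = 2 + √2*√d (w(d) = 2 + √(d + d) = 2 + √(2*d) = 2 + √2*√d)
(-42600 + w(135))/(-10896 + 28966) = (-42600 + (2 + √2*√135))/(-10896 + 28966) = (-42600 + (2 + √2*(3*√15)))/18070 = (-42600 + (2 + 3*√30))*(1/18070) = (-42598 + 3*√30)*(1/18070) = -21299/9035 + 3*√30/18070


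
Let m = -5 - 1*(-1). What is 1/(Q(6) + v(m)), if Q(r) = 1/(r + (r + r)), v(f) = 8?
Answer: 18/145 ≈ 0.12414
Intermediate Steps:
m = -4 (m = -5 + 1 = -4)
Q(r) = 1/(3*r) (Q(r) = 1/(r + 2*r) = 1/(3*r))
1/(Q(6) + v(m)) = 1/((⅓)/6 + 8) = 1/((⅓)*(⅙) + 8) = 1/(1/18 + 8) = 1/(145/18) = 18/145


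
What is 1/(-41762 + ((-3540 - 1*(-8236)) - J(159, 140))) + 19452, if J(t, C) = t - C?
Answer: 721377419/37085 ≈ 19452.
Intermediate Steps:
1/(-41762 + ((-3540 - 1*(-8236)) - J(159, 140))) + 19452 = 1/(-41762 + ((-3540 - 1*(-8236)) - (159 - 1*140))) + 19452 = 1/(-41762 + ((-3540 + 8236) - (159 - 140))) + 19452 = 1/(-41762 + (4696 - 1*19)) + 19452 = 1/(-41762 + (4696 - 19)) + 19452 = 1/(-41762 + 4677) + 19452 = 1/(-37085) + 19452 = -1/37085 + 19452 = 721377419/37085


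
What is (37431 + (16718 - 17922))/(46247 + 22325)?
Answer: 36227/68572 ≈ 0.52831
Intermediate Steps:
(37431 + (16718 - 17922))/(46247 + 22325) = (37431 - 1204)/68572 = 36227*(1/68572) = 36227/68572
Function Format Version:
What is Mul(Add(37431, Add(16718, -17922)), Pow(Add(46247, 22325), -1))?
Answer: Rational(36227, 68572) ≈ 0.52831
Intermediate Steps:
Mul(Add(37431, Add(16718, -17922)), Pow(Add(46247, 22325), -1)) = Mul(Add(37431, -1204), Pow(68572, -1)) = Mul(36227, Rational(1, 68572)) = Rational(36227, 68572)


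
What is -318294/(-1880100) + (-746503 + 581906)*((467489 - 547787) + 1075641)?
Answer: -17112092776463267/104450 ≈ -1.6383e+11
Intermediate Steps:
-318294/(-1880100) + (-746503 + 581906)*((467489 - 547787) + 1075641) = -318294*(-1/1880100) - 164597*(-80298 + 1075641) = 17683/104450 - 164597*995343 = 17683/104450 - 163830471771 = -17112092776463267/104450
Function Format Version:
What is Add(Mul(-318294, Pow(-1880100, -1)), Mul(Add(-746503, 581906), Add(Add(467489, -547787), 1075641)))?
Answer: Rational(-17112092776463267, 104450) ≈ -1.6383e+11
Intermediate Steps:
Add(Mul(-318294, Pow(-1880100, -1)), Mul(Add(-746503, 581906), Add(Add(467489, -547787), 1075641))) = Add(Mul(-318294, Rational(-1, 1880100)), Mul(-164597, Add(-80298, 1075641))) = Add(Rational(17683, 104450), Mul(-164597, 995343)) = Add(Rational(17683, 104450), -163830471771) = Rational(-17112092776463267, 104450)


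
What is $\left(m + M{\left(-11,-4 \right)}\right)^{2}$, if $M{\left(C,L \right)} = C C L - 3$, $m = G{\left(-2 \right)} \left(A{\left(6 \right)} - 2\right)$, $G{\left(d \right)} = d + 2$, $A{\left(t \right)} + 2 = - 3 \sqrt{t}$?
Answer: $237169$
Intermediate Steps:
$A{\left(t \right)} = -2 - 3 \sqrt{t}$
$G{\left(d \right)} = 2 + d$
$m = 0$ ($m = \left(2 - 2\right) \left(\left(-2 - 3 \sqrt{6}\right) - 2\right) = 0 \left(-4 - 3 \sqrt{6}\right) = 0$)
$M{\left(C,L \right)} = -3 + L C^{2}$ ($M{\left(C,L \right)} = C^{2} L - 3 = L C^{2} - 3 = -3 + L C^{2}$)
$\left(m + M{\left(-11,-4 \right)}\right)^{2} = \left(0 - \left(3 + 4 \left(-11\right)^{2}\right)\right)^{2} = \left(0 - 487\right)^{2} = \left(-487\right)^{2} = 237169$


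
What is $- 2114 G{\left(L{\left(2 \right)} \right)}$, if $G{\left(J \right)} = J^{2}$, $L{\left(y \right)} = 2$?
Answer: $-8456$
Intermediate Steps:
$- 2114 G{\left(L{\left(2 \right)} \right)} = - 2114 \cdot 2^{2} = \left(-2114\right) 4 = -8456$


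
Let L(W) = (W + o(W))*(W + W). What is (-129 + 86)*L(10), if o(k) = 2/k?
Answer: -8772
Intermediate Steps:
L(W) = 2*W*(W + 2/W) (L(W) = (W + 2/W)*(W + W) = (W + 2/W)*(2*W) = 2*W*(W + 2/W))
(-129 + 86)*L(10) = (-129 + 86)*(4 + 2*10**2) = -43*(4 + 2*100) = -43*(4 + 200) = -43*204 = -8772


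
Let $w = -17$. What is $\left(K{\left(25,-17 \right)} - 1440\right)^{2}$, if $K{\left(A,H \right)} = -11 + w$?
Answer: $2155024$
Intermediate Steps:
$K{\left(A,H \right)} = -28$ ($K{\left(A,H \right)} = -11 - 17 = -28$)
$\left(K{\left(25,-17 \right)} - 1440\right)^{2} = \left(-28 - 1440\right)^{2} = \left(-1468\right)^{2} = 2155024$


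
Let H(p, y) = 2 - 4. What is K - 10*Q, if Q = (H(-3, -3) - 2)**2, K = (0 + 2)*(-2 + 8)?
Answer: -148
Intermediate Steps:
H(p, y) = -2
K = 12 (K = 2*6 = 12)
Q = 16 (Q = (-2 - 2)**2 = (-4)**2 = 16)
K - 10*Q = 12 - 10*16 = 12 - 160 = -148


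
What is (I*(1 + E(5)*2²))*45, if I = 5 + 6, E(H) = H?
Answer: 10395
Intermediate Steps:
I = 11
(I*(1 + E(5)*2²))*45 = (11*(1 + 5*2²))*45 = (11*(1 + 5*4))*45 = (11*(1 + 20))*45 = (11*21)*45 = 231*45 = 10395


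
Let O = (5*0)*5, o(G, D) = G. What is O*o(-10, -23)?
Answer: 0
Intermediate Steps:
O = 0 (O = 0*5 = 0)
O*o(-10, -23) = 0*(-10) = 0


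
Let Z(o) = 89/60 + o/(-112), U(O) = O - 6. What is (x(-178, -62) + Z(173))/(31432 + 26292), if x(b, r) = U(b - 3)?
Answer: -314263/96976320 ≈ -0.0032406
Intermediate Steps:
U(O) = -6 + O
Z(o) = 89/60 - o/112 (Z(o) = 89*(1/60) + o*(-1/112) = 89/60 - o/112)
x(b, r) = -9 + b (x(b, r) = -6 + (b - 3) = -6 + (-3 + b) = -9 + b)
(x(-178, -62) + Z(173))/(31432 + 26292) = ((-9 - 178) + (89/60 - 1/112*173))/(31432 + 26292) = (-187 + (89/60 - 173/112))/57724 = (-187 - 103/1680)*(1/57724) = -314263/1680*1/57724 = -314263/96976320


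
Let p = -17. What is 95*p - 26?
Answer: -1641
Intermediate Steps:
95*p - 26 = 95*(-17) - 26 = -1615 - 26 = -1641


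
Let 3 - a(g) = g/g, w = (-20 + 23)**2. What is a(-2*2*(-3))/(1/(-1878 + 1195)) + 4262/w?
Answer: -8032/9 ≈ -892.44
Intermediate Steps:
w = 9 (w = 3**2 = 9)
a(g) = 2 (a(g) = 3 - g/g = 3 - 1*1 = 3 - 1 = 2)
a(-2*2*(-3))/(1/(-1878 + 1195)) + 4262/w = 2/(1/(-1878 + 1195)) + 4262/9 = 2/(1/(-683)) + 4262*(1/9) = 2/(-1/683) + 4262/9 = 2*(-683) + 4262/9 = -1366 + 4262/9 = -8032/9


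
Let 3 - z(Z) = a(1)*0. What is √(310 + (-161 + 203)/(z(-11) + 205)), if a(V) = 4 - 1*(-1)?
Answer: √838786/52 ≈ 17.613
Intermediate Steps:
a(V) = 5 (a(V) = 4 + 1 = 5)
z(Z) = 3 (z(Z) = 3 - 5*0 = 3 - 1*0 = 3 + 0 = 3)
√(310 + (-161 + 203)/(z(-11) + 205)) = √(310 + (-161 + 203)/(3 + 205)) = √(310 + 42/208) = √(310 + 42*(1/208)) = √(310 + 21/104) = √(32261/104) = √838786/52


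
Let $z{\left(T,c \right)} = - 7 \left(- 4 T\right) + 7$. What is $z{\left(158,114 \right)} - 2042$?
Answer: $2389$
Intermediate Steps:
$z{\left(T,c \right)} = 7 + 28 T$ ($z{\left(T,c \right)} = 28 T + 7 = 7 + 28 T$)
$z{\left(158,114 \right)} - 2042 = \left(7 + 28 \cdot 158\right) - 2042 = \left(7 + 4424\right) - 2042 = 4431 - 2042 = 2389$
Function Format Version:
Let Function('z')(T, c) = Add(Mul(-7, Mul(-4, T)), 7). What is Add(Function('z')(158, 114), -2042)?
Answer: 2389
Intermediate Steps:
Function('z')(T, c) = Add(7, Mul(28, T)) (Function('z')(T, c) = Add(Mul(28, T), 7) = Add(7, Mul(28, T)))
Add(Function('z')(158, 114), -2042) = Add(Add(7, Mul(28, 158)), -2042) = Add(Add(7, 4424), -2042) = Add(4431, -2042) = 2389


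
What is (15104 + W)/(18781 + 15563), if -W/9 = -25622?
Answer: 122851/17172 ≈ 7.1541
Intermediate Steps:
W = 230598 (W = -9*(-25622) = 230598)
(15104 + W)/(18781 + 15563) = (15104 + 230598)/(18781 + 15563) = 245702/34344 = 245702*(1/34344) = 122851/17172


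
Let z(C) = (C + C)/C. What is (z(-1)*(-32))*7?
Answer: -448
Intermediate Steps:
z(C) = 2 (z(C) = (2*C)/C = 2)
(z(-1)*(-32))*7 = (2*(-32))*7 = -64*7 = -448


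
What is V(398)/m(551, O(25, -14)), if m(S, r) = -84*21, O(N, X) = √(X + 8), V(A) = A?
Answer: -199/882 ≈ -0.22562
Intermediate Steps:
O(N, X) = √(8 + X)
m(S, r) = -1764
V(398)/m(551, O(25, -14)) = 398/(-1764) = 398*(-1/1764) = -199/882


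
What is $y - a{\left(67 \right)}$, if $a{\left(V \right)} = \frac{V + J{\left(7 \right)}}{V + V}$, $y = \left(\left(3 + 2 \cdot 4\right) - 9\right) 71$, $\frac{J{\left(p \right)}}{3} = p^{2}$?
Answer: $\frac{9407}{67} \approx 140.4$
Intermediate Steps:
$J{\left(p \right)} = 3 p^{2}$
$y = 142$ ($y = \left(\left(3 + 8\right) - 9\right) 71 = \left(11 - 9\right) 71 = 2 \cdot 71 = 142$)
$a{\left(V \right)} = \frac{147 + V}{2 V}$ ($a{\left(V \right)} = \frac{V + 3 \cdot 7^{2}}{V + V} = \frac{V + 3 \cdot 49}{2 V} = \left(V + 147\right) \frac{1}{2 V} = \left(147 + V\right) \frac{1}{2 V} = \frac{147 + V}{2 V}$)
$y - a{\left(67 \right)} = 142 - \frac{147 + 67}{2 \cdot 67} = 142 - \frac{1}{2} \cdot \frac{1}{67} \cdot 214 = 142 - \frac{107}{67} = \frac{9407}{67}$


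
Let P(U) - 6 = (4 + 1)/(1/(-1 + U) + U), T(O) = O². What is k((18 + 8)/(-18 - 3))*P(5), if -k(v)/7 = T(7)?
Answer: -7154/3 ≈ -2384.7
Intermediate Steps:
P(U) = 6 + 5/(U + 1/(-1 + U)) (P(U) = 6 + (4 + 1)/(1/(-1 + U) + U) = 6 + 5/(U + 1/(-1 + U)))
k(v) = -343 (k(v) = -7*7² = -7*49 = -343)
k((18 + 8)/(-18 - 3))*P(5) = -343*(1 - 1*5 + 6*5²)/(1 + 5² - 1*5) = -343*(1 - 5 + 6*25)/(1 + 25 - 5) = -343*(1 - 5 + 150)/21 = -49*146/3 = -343*146/21 = -7154/3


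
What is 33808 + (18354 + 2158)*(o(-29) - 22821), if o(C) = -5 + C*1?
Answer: -468767952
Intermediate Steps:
o(C) = -5 + C
33808 + (18354 + 2158)*(o(-29) - 22821) = 33808 + (18354 + 2158)*((-5 - 29) - 22821) = 33808 + 20512*(-34 - 22821) = 33808 + 20512*(-22855) = 33808 - 468801760 = -468767952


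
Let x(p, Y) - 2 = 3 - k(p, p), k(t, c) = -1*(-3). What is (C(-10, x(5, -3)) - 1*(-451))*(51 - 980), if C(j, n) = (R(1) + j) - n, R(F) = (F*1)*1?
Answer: -408760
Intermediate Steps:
k(t, c) = 3
R(F) = F (R(F) = F*1 = F)
x(p, Y) = 2 (x(p, Y) = 2 + (3 - 1*3) = 2 + (3 - 3) = 2 + 0 = 2)
C(j, n) = 1 + j - n (C(j, n) = (1 + j) - n = 1 + j - n)
(C(-10, x(5, -3)) - 1*(-451))*(51 - 980) = ((1 - 10 - 1*2) - 1*(-451))*(51 - 980) = ((1 - 10 - 2) + 451)*(-929) = (-11 + 451)*(-929) = 440*(-929) = -408760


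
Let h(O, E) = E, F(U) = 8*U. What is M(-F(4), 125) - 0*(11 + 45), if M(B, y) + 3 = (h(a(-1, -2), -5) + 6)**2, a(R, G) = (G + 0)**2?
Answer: -2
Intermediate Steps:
a(R, G) = G**2
M(B, y) = -2 (M(B, y) = -3 + (-5 + 6)**2 = -3 + 1**2 = -3 + 1 = -2)
M(-F(4), 125) - 0*(11 + 45) = -2 - 0*(11 + 45) = -2 - 0*56 = -2 - 1*0 = -2 + 0 = -2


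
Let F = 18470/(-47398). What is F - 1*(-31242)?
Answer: 740394923/23699 ≈ 31242.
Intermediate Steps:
F = -9235/23699 (F = 18470*(-1/47398) = -9235/23699 ≈ -0.38968)
F - 1*(-31242) = -9235/23699 - 1*(-31242) = -9235/23699 + 31242 = 740394923/23699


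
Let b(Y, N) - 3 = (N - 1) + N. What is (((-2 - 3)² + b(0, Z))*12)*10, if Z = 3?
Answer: 3960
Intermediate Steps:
b(Y, N) = 2 + 2*N (b(Y, N) = 3 + ((N - 1) + N) = 3 + ((-1 + N) + N) = 3 + (-1 + 2*N) = 2 + 2*N)
(((-2 - 3)² + b(0, Z))*12)*10 = (((-2 - 3)² + (2 + 2*3))*12)*10 = (((-5)² + (2 + 6))*12)*10 = ((25 + 8)*12)*10 = (33*12)*10 = 396*10 = 3960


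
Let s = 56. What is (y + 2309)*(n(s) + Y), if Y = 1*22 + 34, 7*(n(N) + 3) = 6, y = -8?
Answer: 867477/7 ≈ 1.2393e+5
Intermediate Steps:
n(N) = -15/7 (n(N) = -3 + (⅐)*6 = -3 + 6/7 = -15/7)
Y = 56 (Y = 22 + 34 = 56)
(y + 2309)*(n(s) + Y) = (-8 + 2309)*(-15/7 + 56) = 2301*(377/7) = 867477/7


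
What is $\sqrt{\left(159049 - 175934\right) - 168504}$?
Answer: $i \sqrt{185389} \approx 430.57 i$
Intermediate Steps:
$\sqrt{\left(159049 - 175934\right) - 168504} = \sqrt{-16885 - 168504} = \sqrt{-185389} = i \sqrt{185389}$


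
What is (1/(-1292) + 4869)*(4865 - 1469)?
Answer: 5340844203/323 ≈ 1.6535e+7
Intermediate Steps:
(1/(-1292) + 4869)*(4865 - 1469) = (-1/1292 + 4869)*3396 = (6290747/1292)*3396 = 5340844203/323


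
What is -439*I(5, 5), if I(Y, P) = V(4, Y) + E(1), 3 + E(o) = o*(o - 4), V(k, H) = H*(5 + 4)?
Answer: -17121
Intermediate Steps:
V(k, H) = 9*H (V(k, H) = H*9 = 9*H)
E(o) = -3 + o*(-4 + o) (E(o) = -3 + o*(o - 4) = -3 + o*(-4 + o))
I(Y, P) = -6 + 9*Y (I(Y, P) = 9*Y + (-3 + 1² - 4*1) = 9*Y + (-3 + 1 - 4) = 9*Y - 6 = -6 + 9*Y)
-439*I(5, 5) = -439*(-6 + 9*5) = -439*(-6 + 45) = -439*39 = -17121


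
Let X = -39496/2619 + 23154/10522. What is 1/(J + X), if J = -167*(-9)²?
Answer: -13778559/186560035886 ≈ -7.3856e-5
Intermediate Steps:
X = -177468293/13778559 (X = -39496*1/2619 + 23154*(1/10522) = -39496/2619 + 11577/5261 = -177468293/13778559 ≈ -12.880)
J = -13527 (J = -167*81 = -13527)
1/(J + X) = 1/(-13527 - 177468293/13778559) = 1/(-186560035886/13778559) = -13778559/186560035886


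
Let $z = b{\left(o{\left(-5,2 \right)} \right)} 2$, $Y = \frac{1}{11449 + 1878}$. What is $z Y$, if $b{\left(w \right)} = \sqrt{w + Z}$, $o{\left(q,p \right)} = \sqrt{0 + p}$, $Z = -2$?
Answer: $\frac{2 \sqrt{-2 + \sqrt{2}}}{13327} \approx 0.00011486 i$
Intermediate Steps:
$o{\left(q,p \right)} = \sqrt{p}$
$b{\left(w \right)} = \sqrt{-2 + w}$ ($b{\left(w \right)} = \sqrt{w - 2} = \sqrt{-2 + w}$)
$Y = \frac{1}{13327} \approx 7.5036 \cdot 10^{-5}$
$z = 2 \sqrt{-2 + \sqrt{2}}$ ($z = \sqrt{-2 + \sqrt{2}} \cdot 2 = 2 \sqrt{-2 + \sqrt{2}} \approx 1.5307 i$)
$z Y = 2 \sqrt{-2 + \sqrt{2}} \cdot \frac{1}{13327} = \frac{2 \sqrt{-2 + \sqrt{2}}}{13327}$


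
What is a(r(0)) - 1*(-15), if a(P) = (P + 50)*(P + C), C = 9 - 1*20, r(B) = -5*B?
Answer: -535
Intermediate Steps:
C = -11 (C = 9 - 20 = -11)
a(P) = (-11 + P)*(50 + P) (a(P) = (P + 50)*(P - 11) = (50 + P)*(-11 + P) = (-11 + P)*(50 + P))
a(r(0)) - 1*(-15) = (-550 + (-5*0)**2 + 39*(-5*0)) - 1*(-15) = (-550 + 0**2 + 39*0) + 15 = (-550 + 0 + 0) + 15 = -550 + 15 = -535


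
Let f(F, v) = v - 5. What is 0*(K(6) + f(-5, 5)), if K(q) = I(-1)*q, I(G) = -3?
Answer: 0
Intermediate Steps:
f(F, v) = -5 + v
K(q) = -3*q
0*(K(6) + f(-5, 5)) = 0*(-3*6 + (-5 + 5)) = 0*(-18 + 0) = 0*(-18) = 0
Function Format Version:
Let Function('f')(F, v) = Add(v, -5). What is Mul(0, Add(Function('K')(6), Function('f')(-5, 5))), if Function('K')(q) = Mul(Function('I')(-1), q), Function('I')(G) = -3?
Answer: 0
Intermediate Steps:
Function('f')(F, v) = Add(-5, v)
Function('K')(q) = Mul(-3, q)
Mul(0, Add(Function('K')(6), Function('f')(-5, 5))) = Mul(0, Add(Mul(-3, 6), Add(-5, 5))) = Mul(0, Add(-18, 0)) = Mul(0, -18) = 0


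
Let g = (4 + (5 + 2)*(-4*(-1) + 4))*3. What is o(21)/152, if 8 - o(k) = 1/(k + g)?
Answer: 1607/30552 ≈ 0.052599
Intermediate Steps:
g = 180 (g = (4 + 7*(4 + 4))*3 = (4 + 7*8)*3 = (4 + 56)*3 = 60*3 = 180)
o(k) = 8 - 1/(180 + k) (o(k) = 8 - 1/(k + 180) = 8 - 1/(180 + k))
o(21)/152 = ((1439 + 8*21)/(180 + 21))/152 = ((1439 + 168)/201)*(1/152) = ((1/201)*1607)*(1/152) = (1607/201)*(1/152) = 1607/30552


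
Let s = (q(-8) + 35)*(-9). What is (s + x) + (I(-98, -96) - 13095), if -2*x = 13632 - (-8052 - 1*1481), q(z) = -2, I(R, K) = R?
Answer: -50145/2 ≈ -25073.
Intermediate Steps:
s = -297 (s = (-2 + 35)*(-9) = 33*(-9) = -297)
x = -23165/2 (x = -(13632 - (-8052 - 1*1481))/2 = -(13632 - (-8052 - 1481))/2 = -(13632 - 1*(-9533))/2 = -(13632 + 9533)/2 = -1/2*23165 = -23165/2 ≈ -11583.)
(s + x) + (I(-98, -96) - 13095) = (-297 - 23165/2) + (-98 - 13095) = -23759/2 - 13193 = -50145/2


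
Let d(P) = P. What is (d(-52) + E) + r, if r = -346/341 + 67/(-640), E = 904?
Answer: 185696193/218240 ≈ 850.88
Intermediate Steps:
r = -244287/218240 (r = -346*1/341 + 67*(-1/640) = -346/341 - 67/640 = -244287/218240 ≈ -1.1194)
(d(-52) + E) + r = (-52 + 904) - 244287/218240 = 852 - 244287/218240 = 185696193/218240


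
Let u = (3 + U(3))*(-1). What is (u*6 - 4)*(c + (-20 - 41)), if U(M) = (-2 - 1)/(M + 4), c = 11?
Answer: 6800/7 ≈ 971.43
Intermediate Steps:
U(M) = -3/(4 + M)
u = -18/7 (u = (3 - 3/(4 + 3))*(-1) = (3 - 3/7)*(-1) = (18/7)*(-1) = -18/7 ≈ -2.5714)
(u*6 - 4)*(c + (-20 - 41)) = (-18/7*6 - 4)*(11 + (-20 - 41)) = (-108/7 - 4)*(11 - 61) = -136/7*(-50) = 6800/7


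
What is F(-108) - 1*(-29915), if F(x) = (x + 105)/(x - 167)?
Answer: 8226628/275 ≈ 29915.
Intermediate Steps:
F(x) = (105 + x)/(-167 + x)
F(-108) - 1*(-29915) = (105 - 108)/(-167 - 108) - 1*(-29915) = -3/(-275) + 29915 = -1/275*(-3) + 29915 = 3/275 + 29915 = 8226628/275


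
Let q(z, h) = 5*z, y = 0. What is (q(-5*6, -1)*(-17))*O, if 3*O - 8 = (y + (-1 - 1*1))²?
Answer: 10200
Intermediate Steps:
O = 4 (O = 8/3 + (0 + (-1 - 1*1))²/3 = 8/3 + (0 + (-1 - 1))²/3 = 8/3 + (0 - 2)²/3 = 8/3 + (⅓)*(-2)² = 8/3 + (⅓)*4 = 8/3 + 4/3 = 4)
(q(-5*6, -1)*(-17))*O = ((5*(-5*6))*(-17))*4 = ((5*(-30))*(-17))*4 = -150*(-17)*4 = 2550*4 = 10200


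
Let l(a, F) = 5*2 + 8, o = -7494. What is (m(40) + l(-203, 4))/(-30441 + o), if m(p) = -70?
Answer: 52/37935 ≈ 0.0013708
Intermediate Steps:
l(a, F) = 18 (l(a, F) = 10 + 8 = 18)
(m(40) + l(-203, 4))/(-30441 + o) = (-70 + 18)/(-30441 - 7494) = -52/(-37935) = -52*(-1/37935) = 52/37935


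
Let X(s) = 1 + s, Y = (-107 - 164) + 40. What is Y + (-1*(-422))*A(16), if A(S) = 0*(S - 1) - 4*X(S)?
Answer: -28927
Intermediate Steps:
Y = -231 (Y = -271 + 40 = -231)
A(S) = -4 - 4*S (A(S) = 0*(S - 1) - 4*(1 + S) = 0*(-1 + S) + (-4 - 4*S) = 0 + (-4 - 4*S) = -4 - 4*S)
Y + (-1*(-422))*A(16) = -231 + (-1*(-422))*(-4 - 4*16) = -231 + 422*(-4 - 64) = -231 + 422*(-68) = -231 - 28696 = -28927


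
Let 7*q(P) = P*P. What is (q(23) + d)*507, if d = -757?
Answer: -2418390/7 ≈ -3.4548e+5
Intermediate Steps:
q(P) = P**2/7 (q(P) = (P*P)/7 = P**2/7)
(q(23) + d)*507 = ((1/7)*23**2 - 757)*507 = ((1/7)*529 - 757)*507 = (529/7 - 757)*507 = -4770/7*507 = -2418390/7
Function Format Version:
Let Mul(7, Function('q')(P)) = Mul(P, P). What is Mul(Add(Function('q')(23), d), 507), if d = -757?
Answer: Rational(-2418390, 7) ≈ -3.4548e+5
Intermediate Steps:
Function('q')(P) = Mul(Rational(1, 7), Pow(P, 2)) (Function('q')(P) = Mul(Rational(1, 7), Mul(P, P)) = Mul(Rational(1, 7), Pow(P, 2)))
Mul(Add(Function('q')(23), d), 507) = Mul(Add(Mul(Rational(1, 7), Pow(23, 2)), -757), 507) = Mul(Add(Mul(Rational(1, 7), 529), -757), 507) = Mul(Add(Rational(529, 7), -757), 507) = Mul(Rational(-4770, 7), 507) = Rational(-2418390, 7)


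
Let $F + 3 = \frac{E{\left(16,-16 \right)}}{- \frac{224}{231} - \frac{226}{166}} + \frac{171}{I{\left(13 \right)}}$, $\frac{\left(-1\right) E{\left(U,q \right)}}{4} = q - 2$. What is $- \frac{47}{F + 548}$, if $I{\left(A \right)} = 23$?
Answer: $- \frac{6902185}{76592026} \approx -0.090116$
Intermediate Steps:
$E{\left(U,q \right)} = 8 - 4 q$ ($E{\left(U,q \right)} = - 4 \left(q - 2\right) = - 4 \left(-2 + q\right) = 8 - 4 q$)
$F = - \frac{3884514}{146855}$ ($F = -3 + \left(\frac{8 - -64}{- \frac{224}{231} - \frac{226}{166}} + \frac{171}{23}\right) = -3 + \left(\frac{8 + 64}{\left(-224\right) \frac{1}{231} - \frac{113}{83}} + 171 \cdot \frac{1}{23}\right) = -3 + \left(\frac{72}{- \frac{32}{33} - \frac{113}{83}} + \frac{171}{23}\right) = -3 + \left(\frac{72}{- \frac{6385}{2739}} + \frac{171}{23}\right) = -3 + \left(72 \left(- \frac{2739}{6385}\right) + \frac{171}{23}\right) = -3 + \left(- \frac{197208}{6385} + \frac{171}{23}\right) = -3 - \frac{3443949}{146855} = - \frac{3884514}{146855} \approx -26.451$)
$- \frac{47}{F + 548} = - \frac{47}{- \frac{3884514}{146855} + 548} = - \frac{47}{\frac{76592026}{146855}} = \left(-47\right) \frac{146855}{76592026} = - \frac{6902185}{76592026}$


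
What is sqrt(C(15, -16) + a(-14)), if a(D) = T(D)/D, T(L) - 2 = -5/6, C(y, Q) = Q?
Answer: I*sqrt(579)/6 ≈ 4.0104*I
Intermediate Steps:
T(L) = 7/6 (T(L) = 2 - 5/6 = 7/6)
a(D) = 7/(6*D)
sqrt(C(15, -16) + a(-14)) = sqrt(-16 + (7/6)/(-14)) = sqrt(-16 + (7/6)*(-1/14)) = sqrt(-16 - 1/12) = sqrt(-193/12) = I*sqrt(579)/6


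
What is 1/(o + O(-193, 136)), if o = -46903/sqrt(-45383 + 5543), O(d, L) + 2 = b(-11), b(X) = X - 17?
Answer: -1195200/2235747409 - 187612*I*sqrt(2490)/2235747409 ≈ -0.00053459 - 0.0041873*I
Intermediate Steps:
b(X) = -17 + X
O(d, L) = -30 (O(d, L) = -2 + (-17 - 11) = -2 - 28 = -30)
o = 46903*I*sqrt(2490)/9960 (o = -46903*(-I*sqrt(2490)/9960) = -(-46903)*I*sqrt(2490)/9960 = 46903*I*sqrt(2490)/9960 ≈ 234.99*I)
1/(o + O(-193, 136)) = 1/(46903*I*sqrt(2490)/9960 - 30) = 1/(-30 + 46903*I*sqrt(2490)/9960)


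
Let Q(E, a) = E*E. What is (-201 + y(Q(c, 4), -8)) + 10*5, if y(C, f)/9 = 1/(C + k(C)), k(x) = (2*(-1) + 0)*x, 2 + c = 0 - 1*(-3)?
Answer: -160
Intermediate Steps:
c = 1 (c = -2 + (0 - 1*(-3)) = -2 + (0 + 3) = -2 + 3 = 1)
k(x) = -2*x (k(x) = (-2 + 0)*x = -2*x)
Q(E, a) = E**2
y(C, f) = -9/C (y(C, f) = 9/(C - 2*C) = 9/((-C)) = 9*(-1/C) = -9/C)
(-201 + y(Q(c, 4), -8)) + 10*5 = (-201 - 9/(1**2)) + 10*5 = (-201 - 9/1) + 50 = (-201 - 9*1) + 50 = (-201 - 9) + 50 = -210 + 50 = -160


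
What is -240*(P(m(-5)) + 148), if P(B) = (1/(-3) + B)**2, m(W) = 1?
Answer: -106880/3 ≈ -35627.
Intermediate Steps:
P(B) = (-1/3 + B)**2
-240*(P(m(-5)) + 148) = -240*((-1 + 3*1)**2/9 + 148) = -240*((-1 + 3)**2/9 + 148) = -240*((1/9)*2**2 + 148) = -240*((1/9)*4 + 148) = -240*(4/9 + 148) = -240*1336/9 = -106880/3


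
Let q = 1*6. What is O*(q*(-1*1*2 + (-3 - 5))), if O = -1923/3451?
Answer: 115380/3451 ≈ 33.434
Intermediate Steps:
q = 6
O = -1923/3451 (O = -1923*1/3451 = -1923/3451 ≈ -0.55723)
O*(q*(-1*1*2 + (-3 - 5))) = -11538*(-1*1*2 + (-3 - 5))/3451 = -11538*(-1*2 - 8)/3451 = -11538*(-2 - 8)/3451 = -11538*(-10)/3451 = -1923/3451*(-60) = 115380/3451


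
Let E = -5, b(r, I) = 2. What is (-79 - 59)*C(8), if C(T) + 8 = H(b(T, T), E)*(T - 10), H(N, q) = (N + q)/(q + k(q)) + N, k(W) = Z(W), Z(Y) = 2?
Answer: 1932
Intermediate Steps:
k(W) = 2
H(N, q) = N + (N + q)/(2 + q) (H(N, q) = (N + q)/(q + 2) + N = (N + q)/(2 + q) + N = N + (N + q)/(2 + q))
C(T) = -38 + 3*T (C(T) = -8 + ((-5 + 3*2 + 2*(-5))/(2 - 5))*(T - 10) = -8 + ((-5 + 6 - 10)/(-3))*(-10 + T) = -8 + (-⅓*(-9))*(-10 + T) = -8 + 3*(-10 + T) = -8 + (-30 + 3*T) = -38 + 3*T)
(-79 - 59)*C(8) = (-79 - 59)*(-38 + 3*8) = -138*(-38 + 24) = -138*(-14) = 1932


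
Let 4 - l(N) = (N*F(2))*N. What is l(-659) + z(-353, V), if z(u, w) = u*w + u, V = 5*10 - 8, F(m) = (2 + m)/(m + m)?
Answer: -449456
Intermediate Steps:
F(m) = (2 + m)/(2*m) (F(m) = (2 + m)/((2*m)) = (2 + m)*(1/(2*m)) = (2 + m)/(2*m))
V = 42 (V = 50 - 8 = 42)
l(N) = 4 - N**2 (l(N) = 4 - N*((1/2)*(2 + 2)/2)*N = 4 - N*((1/2)*(1/2)*4)*N = 4 - N*1*N = 4 - N*N = 4 - N**2)
z(u, w) = u + u*w
l(-659) + z(-353, V) = (4 - 1*(-659)**2) - 353*(1 + 42) = (4 - 1*434281) - 353*43 = (4 - 434281) - 15179 = -434277 - 15179 = -449456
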